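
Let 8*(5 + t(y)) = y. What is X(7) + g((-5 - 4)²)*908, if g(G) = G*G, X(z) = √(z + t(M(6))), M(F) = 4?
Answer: 5957388 + √10/2 ≈ 5.9574e+6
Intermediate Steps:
t(y) = -5 + y/8
X(z) = √(-9/2 + z) (X(z) = √(z + (-5 + (⅛)*4)) = √(z + (-5 + ½)) = √(z - 9/2) = √(-9/2 + z))
g(G) = G²
X(7) + g((-5 - 4)²)*908 = √(-18 + 4*7)/2 + ((-5 - 4)²)²*908 = √(-18 + 28)/2 + ((-9)²)²*908 = √10/2 + 81²*908 = √10/2 + 6561*908 = √10/2 + 5957388 = 5957388 + √10/2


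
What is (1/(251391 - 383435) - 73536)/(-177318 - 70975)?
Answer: 9709987585/32785600892 ≈ 0.29617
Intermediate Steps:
(1/(251391 - 383435) - 73536)/(-177318 - 70975) = (1/(-132044) - 73536)/(-248293) = (-1/132044 - 73536)*(-1/248293) = -9709987585/132044*(-1/248293) = 9709987585/32785600892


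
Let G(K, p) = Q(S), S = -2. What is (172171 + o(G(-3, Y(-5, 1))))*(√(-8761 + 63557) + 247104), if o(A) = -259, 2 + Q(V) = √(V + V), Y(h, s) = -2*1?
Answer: 42480142848 + 343824*√13699 ≈ 4.2520e+10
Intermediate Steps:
Y(h, s) = -2
Q(V) = -2 + √2*√V (Q(V) = -2 + √(V + V) = -2 + √(2*V) = -2 + √2*√V)
G(K, p) = -2 + 2*I (G(K, p) = -2 + √2*√(-2) = -2 + √2*(I*√2) = -2 + 2*I)
(172171 + o(G(-3, Y(-5, 1))))*(√(-8761 + 63557) + 247104) = (172171 - 259)*(√(-8761 + 63557) + 247104) = 171912*(√54796 + 247104) = 171912*(2*√13699 + 247104) = 171912*(247104 + 2*√13699) = 42480142848 + 343824*√13699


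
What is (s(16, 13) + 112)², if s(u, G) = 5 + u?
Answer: 17689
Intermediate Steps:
(s(16, 13) + 112)² = ((5 + 16) + 112)² = (21 + 112)² = 133² = 17689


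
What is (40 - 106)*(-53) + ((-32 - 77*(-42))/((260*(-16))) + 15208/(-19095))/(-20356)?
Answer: 565620641774507/161698293120 ≈ 3498.0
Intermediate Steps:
(40 - 106)*(-53) + ((-32 - 77*(-42))/((260*(-16))) + 15208/(-19095))/(-20356) = -66*(-53) + ((-32 + 3234)/(-4160) + 15208*(-1/19095))*(-1/20356) = 3498 + (3202*(-1/4160) - 15208/19095)*(-1/20356) = 3498 + (-1601/2080 - 15208/19095)*(-1/20356) = 3498 - 12440747/7943520*(-1/20356) = 3498 + 12440747/161698293120 = 565620641774507/161698293120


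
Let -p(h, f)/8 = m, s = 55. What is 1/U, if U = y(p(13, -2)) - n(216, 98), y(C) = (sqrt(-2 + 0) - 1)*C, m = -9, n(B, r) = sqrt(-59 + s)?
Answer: -I/(-2 + 72*I + 72*sqrt(2)) ≈ -0.0047529 - 0.0065896*I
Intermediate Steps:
n(B, r) = 2*I (n(B, r) = sqrt(-59 + 55) = sqrt(-4) = 2*I)
p(h, f) = 72 (p(h, f) = -8*(-9) = 72)
y(C) = C*(-1 + I*sqrt(2)) (y(C) = (sqrt(-2) - 1)*C = (I*sqrt(2) - 1)*C = (-1 + I*sqrt(2))*C = C*(-1 + I*sqrt(2)))
U = -72 - 2*I + 72*I*sqrt(2) (U = 72*(-1 + I*sqrt(2)) - 2*I = (-72 + 72*I*sqrt(2)) - 2*I = -72 - 2*I + 72*I*sqrt(2) ≈ -72.0 + 99.823*I)
1/U = 1/(-72 - 2*I + 72*I*sqrt(2))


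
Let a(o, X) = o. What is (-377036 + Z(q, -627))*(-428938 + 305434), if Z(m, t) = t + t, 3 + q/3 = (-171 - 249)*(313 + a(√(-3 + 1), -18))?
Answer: 46720328160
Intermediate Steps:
q = -394389 - 1260*I*√2 (q = -9 + 3*((-171 - 249)*(313 + √(-3 + 1))) = -9 + 3*(-420*(313 + √(-2))) = -9 + 3*(-420*(313 + I*√2)) = -9 + 3*(-131460 - 420*I*√2) = -9 + (-394380 - 1260*I*√2) = -394389 - 1260*I*√2 ≈ -3.9439e+5 - 1781.9*I)
Z(m, t) = 2*t
(-377036 + Z(q, -627))*(-428938 + 305434) = (-377036 + 2*(-627))*(-428938 + 305434) = (-377036 - 1254)*(-123504) = -378290*(-123504) = 46720328160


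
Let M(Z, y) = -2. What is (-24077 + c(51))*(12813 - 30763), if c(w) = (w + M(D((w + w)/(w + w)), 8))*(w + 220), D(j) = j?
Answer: 193824100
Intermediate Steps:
c(w) = (-2 + w)*(220 + w) (c(w) = (w - 2)*(w + 220) = (-2 + w)*(220 + w))
(-24077 + c(51))*(12813 - 30763) = (-24077 + (-440 + 51² + 218*51))*(12813 - 30763) = (-24077 + (-440 + 2601 + 11118))*(-17950) = (-24077 + 13279)*(-17950) = -10798*(-17950) = 193824100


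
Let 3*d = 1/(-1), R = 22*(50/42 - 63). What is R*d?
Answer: 28556/63 ≈ 453.27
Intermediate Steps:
R = -28556/21 (R = 22*(50*(1/42) - 63) = 22*(25/21 - 63) = 22*(-1298/21) = -28556/21 ≈ -1359.8)
d = -⅓ (d = (⅓)/(-1) = (⅓)*(-1) = -⅓ ≈ -0.33333)
R*d = -28556/21*(-⅓) = 28556/63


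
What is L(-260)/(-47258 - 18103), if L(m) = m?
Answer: 260/65361 ≈ 0.0039779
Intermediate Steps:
L(-260)/(-47258 - 18103) = -260/(-47258 - 18103) = -260/(-65361) = -260*(-1/65361) = 260/65361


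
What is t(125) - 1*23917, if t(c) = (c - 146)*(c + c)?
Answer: -29167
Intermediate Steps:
t(c) = 2*c*(-146 + c) (t(c) = (-146 + c)*(2*c) = 2*c*(-146 + c))
t(125) - 1*23917 = 2*125*(-146 + 125) - 1*23917 = 2*125*(-21) - 23917 = -5250 - 23917 = -29167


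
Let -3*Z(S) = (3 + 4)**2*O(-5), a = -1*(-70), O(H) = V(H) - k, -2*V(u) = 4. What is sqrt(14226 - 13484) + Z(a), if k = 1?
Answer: 49 + sqrt(742) ≈ 76.240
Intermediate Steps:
V(u) = -2 (V(u) = -1/2*4 = -2)
O(H) = -3 (O(H) = -2 - 1*1 = -2 - 1 = -3)
a = 70
Z(S) = 49 (Z(S) = -(3 + 4)**2*(-3)/3 = -7**2*(-3)/3 = -49*(-3)/3 = -1/3*(-147) = 49)
sqrt(14226 - 13484) + Z(a) = sqrt(14226 - 13484) + 49 = sqrt(742) + 49 = 49 + sqrt(742)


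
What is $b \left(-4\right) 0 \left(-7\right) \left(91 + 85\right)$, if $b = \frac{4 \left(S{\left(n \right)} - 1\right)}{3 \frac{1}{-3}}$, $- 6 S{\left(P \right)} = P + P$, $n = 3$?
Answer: $0$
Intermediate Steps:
$S{\left(P \right)} = - \frac{P}{3}$ ($S{\left(P \right)} = - \frac{P + P}{6} = - \frac{2 P}{6} = - \frac{P}{3}$)
$b = 8$ ($b = \frac{4 \left(\left(- \frac{1}{3}\right) 3 - 1\right)}{3 \frac{1}{-3}} = \frac{4 \left(-1 - 1\right)}{3 \left(- \frac{1}{3}\right)} = \frac{4 \left(-2\right)}{-1} = \left(-8\right) \left(-1\right) = 8$)
$b \left(-4\right) 0 \left(-7\right) \left(91 + 85\right) = 8 \left(-4\right) 0 \left(-7\right) \left(91 + 85\right) = \left(-32\right) 0 \left(-7\right) 176 = 0 \left(-7\right) 176 = 0 \cdot 176 = 0$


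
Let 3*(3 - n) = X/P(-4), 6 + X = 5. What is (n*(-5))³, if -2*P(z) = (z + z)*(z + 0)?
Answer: -365525875/110592 ≈ -3305.2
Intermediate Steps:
X = -1 (X = -6 + 5 = -1)
P(z) = -z² (P(z) = -(z + z)*(z + 0)/2 = -2*z*z/2 = -z²)
n = 143/48 (n = 3 - (-1)/(3*((-1*(-4)²))) = 3 - (-1)/(3*((-1*16))) = 3 - (-1)/(3*(-16)) = 3 - (-1)*(-1)/(3*16) = 3 - ⅓*1/16 = 3 - 1/48 = 143/48 ≈ 2.9792)
(n*(-5))³ = ((143/48)*(-5))³ = (-715/48)³ = -365525875/110592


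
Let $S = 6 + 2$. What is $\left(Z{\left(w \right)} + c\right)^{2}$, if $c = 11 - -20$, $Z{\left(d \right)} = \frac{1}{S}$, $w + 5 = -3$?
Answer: $\frac{62001}{64} \approx 968.77$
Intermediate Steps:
$S = 8$
$w = -8$ ($w = -5 - 3 = -8$)
$Z{\left(d \right)} = \frac{1}{8}$
$c = 31$ ($c = 11 + 20 = 31$)
$\left(Z{\left(w \right)} + c\right)^{2} = \left(\frac{1}{8} + 31\right)^{2} = \left(\frac{249}{8}\right)^{2} = \frac{62001}{64}$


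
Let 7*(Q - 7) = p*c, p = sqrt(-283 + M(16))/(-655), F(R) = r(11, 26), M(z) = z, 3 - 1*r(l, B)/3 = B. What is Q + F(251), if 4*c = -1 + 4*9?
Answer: -62 - I*sqrt(267)/524 ≈ -62.0 - 0.031183*I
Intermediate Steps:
r(l, B) = 9 - 3*B
F(R) = -69 (F(R) = 9 - 3*26 = 9 - 78 = -69)
c = 35/4 (c = (-1 + 4*9)/4 = (-1 + 36)/4 = (1/4)*35 = 35/4 ≈ 8.7500)
p = -I*sqrt(267)/655 (p = sqrt(-283 + 16)/(-655) = sqrt(-267)*(-1/655) = (I*sqrt(267))*(-1/655) = -I*sqrt(267)/655 ≈ -0.024947*I)
Q = 7 - I*sqrt(267)/524 (Q = 7 + (-I*sqrt(267)/655*(35/4))/7 = 7 + (-7*I*sqrt(267)/524)/7 = 7 - I*sqrt(267)/524 ≈ 7.0 - 0.031183*I)
Q + F(251) = (7 - I*sqrt(267)/524) - 69 = -62 - I*sqrt(267)/524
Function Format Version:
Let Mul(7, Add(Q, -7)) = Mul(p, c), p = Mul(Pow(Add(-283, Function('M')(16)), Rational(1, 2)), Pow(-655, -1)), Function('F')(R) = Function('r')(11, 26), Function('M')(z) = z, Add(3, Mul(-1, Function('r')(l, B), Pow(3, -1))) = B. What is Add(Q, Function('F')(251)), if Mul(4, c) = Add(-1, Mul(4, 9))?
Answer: Add(-62, Mul(Rational(-1, 524), I, Pow(267, Rational(1, 2)))) ≈ Add(-62.000, Mul(-0.031183, I))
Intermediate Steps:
Function('r')(l, B) = Add(9, Mul(-3, B))
Function('F')(R) = -69 (Function('F')(R) = Add(9, Mul(-3, 26)) = Add(9, -78) = -69)
c = Rational(35, 4) (c = Mul(Rational(1, 4), Add(-1, Mul(4, 9))) = Mul(Rational(1, 4), Add(-1, 36)) = Mul(Rational(1, 4), 35) = Rational(35, 4) ≈ 8.7500)
p = Mul(Rational(-1, 655), I, Pow(267, Rational(1, 2))) (p = Mul(Pow(Add(-283, 16), Rational(1, 2)), Pow(-655, -1)) = Mul(Pow(-267, Rational(1, 2)), Rational(-1, 655)) = Mul(Mul(I, Pow(267, Rational(1, 2))), Rational(-1, 655)) = Mul(Rational(-1, 655), I, Pow(267, Rational(1, 2))) ≈ Mul(-0.024947, I))
Q = Add(7, Mul(Rational(-1, 524), I, Pow(267, Rational(1, 2)))) (Q = Add(7, Mul(Rational(1, 7), Mul(Mul(Rational(-1, 655), I, Pow(267, Rational(1, 2))), Rational(35, 4)))) = Add(7, Mul(Rational(1, 7), Mul(Rational(-7, 524), I, Pow(267, Rational(1, 2))))) = Add(7, Mul(Rational(-1, 524), I, Pow(267, Rational(1, 2)))) ≈ Add(7.0000, Mul(-0.031183, I)))
Add(Q, Function('F')(251)) = Add(Add(7, Mul(Rational(-1, 524), I, Pow(267, Rational(1, 2)))), -69) = Add(-62, Mul(Rational(-1, 524), I, Pow(267, Rational(1, 2))))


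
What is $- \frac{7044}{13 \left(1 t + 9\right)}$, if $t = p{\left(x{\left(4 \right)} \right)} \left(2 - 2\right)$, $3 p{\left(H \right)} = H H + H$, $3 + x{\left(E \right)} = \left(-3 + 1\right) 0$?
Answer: $- \frac{2348}{39} \approx -60.205$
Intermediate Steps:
$x{\left(E \right)} = -3$ ($x{\left(E \right)} = -3 + \left(-3 + 1\right) 0 = -3 - 0 = -3 + 0 = -3$)
$p{\left(H \right)} = \frac{H}{3} + \frac{H^{2}}{3}$ ($p{\left(H \right)} = \frac{H H + H}{3} = \frac{H^{2} + H}{3} = \frac{H + H^{2}}{3} = \frac{H}{3} + \frac{H^{2}}{3}$)
$t = 0$ ($t = \frac{1}{3} \left(-3\right) \left(1 - 3\right) \left(2 - 2\right) = \frac{1}{3} \left(-3\right) \left(-2\right) 0 = 2 \cdot 0 = 0$)
$- \frac{7044}{13 \left(1 t + 9\right)} = - \frac{7044}{13 \left(1 \cdot 0 + 9\right)} = - \frac{7044}{13 \left(0 + 9\right)} = - \frac{7044}{13 \cdot 9} = - \frac{7044}{117} = \left(-7044\right) \frac{1}{117} = - \frac{2348}{39}$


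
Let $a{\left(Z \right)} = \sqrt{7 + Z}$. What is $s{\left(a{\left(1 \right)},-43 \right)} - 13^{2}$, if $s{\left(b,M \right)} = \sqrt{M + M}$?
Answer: $-169 + i \sqrt{86} \approx -169.0 + 9.2736 i$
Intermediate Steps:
$s{\left(b,M \right)} = \sqrt{2} \sqrt{M}$ ($s{\left(b,M \right)} = \sqrt{2 M} = \sqrt{2} \sqrt{M}$)
$s{\left(a{\left(1 \right)},-43 \right)} - 13^{2} = \sqrt{2} \sqrt{-43} - 13^{2} = \sqrt{2} i \sqrt{43} - 169 = i \sqrt{86} - 169 = -169 + i \sqrt{86}$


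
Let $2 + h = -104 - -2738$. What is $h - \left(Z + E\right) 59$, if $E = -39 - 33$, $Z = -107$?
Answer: $13193$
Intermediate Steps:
$h = 2632$ ($h = -2 - -2634 = -2 + \left(-104 + 2738\right) = -2 + 2634 = 2632$)
$E = -72$ ($E = -39 - 33 = -72$)
$h - \left(Z + E\right) 59 = 2632 - \left(-107 - 72\right) 59 = 2632 - \left(-179\right) 59 = 2632 - -10561 = 2632 + 10561 = 13193$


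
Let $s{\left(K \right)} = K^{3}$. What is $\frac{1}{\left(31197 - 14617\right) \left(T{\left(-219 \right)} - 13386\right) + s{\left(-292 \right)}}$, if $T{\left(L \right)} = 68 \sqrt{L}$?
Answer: $- \frac{30854621}{7650858032533928} - \frac{70465 i \sqrt{219}}{3825429016266964} \approx -4.0328 \cdot 10^{-9} - 2.7259 \cdot 10^{-10} i$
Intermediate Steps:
$\frac{1}{\left(31197 - 14617\right) \left(T{\left(-219 \right)} - 13386\right) + s{\left(-292 \right)}} = \frac{1}{\left(31197 - 14617\right) \left(68 \sqrt{-219} - 13386\right) + \left(-292\right)^{3}} = \frac{1}{16580 \left(68 i \sqrt{219} - 13386\right) - 24897088} = \frac{1}{16580 \left(-13386 + 68 i \sqrt{219}\right) - 24897088} = \frac{1}{\left(-221939880 + 1127440 i \sqrt{219}\right) - 24897088} = \frac{1}{-246836968 + 1127440 i \sqrt{219}}$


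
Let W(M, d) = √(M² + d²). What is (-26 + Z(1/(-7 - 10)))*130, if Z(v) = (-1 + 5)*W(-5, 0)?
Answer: -780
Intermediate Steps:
Z(v) = 20 (Z(v) = (-1 + 5)*√((-5)² + 0²) = 4*√(25 + 0) = 4*√25 = 4*5 = 20)
(-26 + Z(1/(-7 - 10)))*130 = (-26 + 20)*130 = -6*130 = -780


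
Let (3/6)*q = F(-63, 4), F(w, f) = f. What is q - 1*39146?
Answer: -39138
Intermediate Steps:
q = 8 (q = 2*4 = 8)
q - 1*39146 = 8 - 1*39146 = 8 - 39146 = -39138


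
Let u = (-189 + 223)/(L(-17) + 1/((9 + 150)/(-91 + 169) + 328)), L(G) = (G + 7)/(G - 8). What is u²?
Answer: 532002478225/74753316 ≈ 7116.8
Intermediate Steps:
L(G) = (7 + G)/(-8 + G)
u = 729385/8646 (u = (-189 + 223)/((7 - 17)/(-8 - 17) + 1/((9 + 150)/(-91 + 169) + 328)) = 34/(-10/(-25) + 1/(159/78 + 328)) = 34/(-1/25*(-10) + 1/(159*(1/78) + 328)) = 34/(⅖ + 1/(53/26 + 328)) = 34/(⅖ + 1/(8581/26)) = 34/(⅖ + 26/8581) = 34/(17292/42905) = 34*(42905/17292) = 729385/8646 ≈ 84.361)
u² = (729385/8646)² = 532002478225/74753316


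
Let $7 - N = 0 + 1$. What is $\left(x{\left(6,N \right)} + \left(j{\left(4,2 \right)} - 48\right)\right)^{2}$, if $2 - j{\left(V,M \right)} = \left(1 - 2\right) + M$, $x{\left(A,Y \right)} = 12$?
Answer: $1225$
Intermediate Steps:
$N = 6$ ($N = 7 - \left(0 + 1\right) = 7 - 1 = 6$)
$j{\left(V,M \right)} = 3 - M$ ($j{\left(V,M \right)} = 2 - \left(\left(1 - 2\right) + M\right) = 2 - \left(-1 + M\right) = 3 - M$)
$\left(x{\left(6,N \right)} + \left(j{\left(4,2 \right)} - 48\right)\right)^{2} = \left(12 + \left(\left(3 - 2\right) - 48\right)\right)^{2} = \left(12 + \left(1 - 48\right)\right)^{2} = \left(12 - 47\right)^{2} = \left(-35\right)^{2} = 1225$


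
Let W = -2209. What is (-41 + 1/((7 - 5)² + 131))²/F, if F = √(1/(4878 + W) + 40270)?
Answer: 30625156*√286865804139/1958834499975 ≈ 8.3737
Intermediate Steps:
F = √286865804139/2669 (F = √(1/(4878 - 2209) + 40270) = √(1/2669 + 40270) = √(107480631/2669) = √286865804139/2669 ≈ 200.67)
(-41 + 1/((7 - 5)² + 131))²/F = (-41 + 1/((7 - 5)² + 131))²/((√286865804139/2669)) = (-41 + 1/(2² + 131))²*(√286865804139/107480631) = (-41 + 1/(4 + 131))²*(√286865804139/107480631) = (-41 + 1/135)²*(√286865804139/107480631) = (-5534/135)²*(√286865804139/107480631) = 30625156*(√286865804139/107480631)/18225 = 30625156*√286865804139/1958834499975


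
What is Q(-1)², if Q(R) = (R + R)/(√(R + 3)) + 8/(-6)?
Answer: 34/9 + 8*√2/3 ≈ 7.5490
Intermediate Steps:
Q(R) = -4/3 + 2*R/√(3 + R) (Q(R) = (2*R)/(√(3 + R)) + 8*(-⅙) = (2*R)/√(3 + R) - 4/3 = 2*R/√(3 + R) - 4/3 = -4/3 + 2*R/√(3 + R))
Q(-1)² = (-4/3 + 2*(-1)/√(3 - 1))² = (-4/3 + 2*(-1)/√2)² = (-4/3 + 2*(-1)*(√2/2))² = (-4/3 - √2)²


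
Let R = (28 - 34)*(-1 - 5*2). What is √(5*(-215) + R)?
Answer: I*√1009 ≈ 31.765*I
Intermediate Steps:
R = 66 (R = -6*(-1 - 10) = -6*(-11) = 66)
√(5*(-215) + R) = √(5*(-215) + 66) = √(-1075 + 66) = √(-1009) = I*√1009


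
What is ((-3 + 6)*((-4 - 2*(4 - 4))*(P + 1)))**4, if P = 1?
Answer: 331776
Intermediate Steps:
((-3 + 6)*((-4 - 2*(4 - 4))*(P + 1)))**4 = ((-3 + 6)*((-4 - 2*(4 - 4))*(1 + 1)))**4 = (3*((-4 - 2*0)*2))**4 = (3*((-4 + 0)*2))**4 = (3*(-4*2))**4 = (3*(-8))**4 = (-24)**4 = 331776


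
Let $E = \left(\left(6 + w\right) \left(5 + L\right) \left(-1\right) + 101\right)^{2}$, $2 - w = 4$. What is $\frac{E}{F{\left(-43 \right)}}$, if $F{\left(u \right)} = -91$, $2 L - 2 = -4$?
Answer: $- \frac{7225}{91} \approx -79.396$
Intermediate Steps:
$L = -1$ ($L = 1 + \frac{1}{2} \left(-4\right) = 1 - 2 = -1$)
$w = -2$ ($w = 2 - 4 = -2$)
$E = 7225$ ($E = \left(\left(6 - 2\right) \left(5 - 1\right) \left(-1\right) + 101\right)^{2} = \left(4 \cdot 4 \left(-1\right) + 101\right)^{2} = \left(4 \left(-4\right) + 101\right)^{2} = \left(-16 + 101\right)^{2} = 85^{2} = 7225$)
$\frac{E}{F{\left(-43 \right)}} = \frac{7225}{-91} = 7225 \left(- \frac{1}{91}\right) = - \frac{7225}{91}$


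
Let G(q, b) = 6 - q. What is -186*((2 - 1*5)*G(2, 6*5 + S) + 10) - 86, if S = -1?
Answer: 286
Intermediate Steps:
-186*((2 - 1*5)*G(2, 6*5 + S) + 10) - 86 = -186*((2 - 1*5)*(6 - 1*2) + 10) - 86 = -186*((2 - 5)*(6 - 2) + 10) - 86 = -186*(-3*4 + 10) - 86 = -186*(-12 + 10) - 86 = -186*(-2) - 86 = 372 - 86 = 286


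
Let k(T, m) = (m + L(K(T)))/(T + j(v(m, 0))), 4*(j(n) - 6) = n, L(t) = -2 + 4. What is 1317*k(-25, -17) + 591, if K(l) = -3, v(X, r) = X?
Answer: 44661/31 ≈ 1440.7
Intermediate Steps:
L(t) = 2
j(n) = 6 + n/4
k(T, m) = (2 + m)/(6 + T + m/4) (k(T, m) = (m + 2)/(T + (6 + m/4)) = (2 + m)/(6 + T + m/4))
1317*k(-25, -17) + 591 = 1317*(4*(2 - 17)/(24 - 17 + 4*(-25))) + 591 = 1317*(4*(-15)/(24 - 17 - 100)) + 591 = 1317*(4*(-15)/(-93)) + 591 = 1317*(4*(-1/93)*(-15)) + 591 = 1317*(20/31) + 591 = 26340/31 + 591 = 44661/31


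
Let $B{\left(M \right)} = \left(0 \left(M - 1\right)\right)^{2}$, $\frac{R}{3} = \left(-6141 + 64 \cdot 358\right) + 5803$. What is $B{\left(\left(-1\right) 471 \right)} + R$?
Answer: $67722$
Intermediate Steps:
$R = 67722$ ($R = 3 \left(\left(-6141 + 64 \cdot 358\right) + 5803\right) = 3 \left(\left(-6141 + 22912\right) + 5803\right) = 3 \left(16771 + 5803\right) = 3 \cdot 22574 = 67722$)
$B{\left(M \right)} = 0$ ($B{\left(M \right)} = \left(0 \left(-1 + M\right)\right)^{2} = 0^{2} = 0$)
$B{\left(\left(-1\right) 471 \right)} + R = 0 + 67722 = 67722$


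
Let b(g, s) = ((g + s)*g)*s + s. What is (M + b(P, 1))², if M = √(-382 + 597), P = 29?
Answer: (871 + √215)² ≈ 7.8440e+5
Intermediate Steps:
b(g, s) = s + g*s*(g + s) (b(g, s) = (g*(g + s))*s + s = g*s*(g + s) + s = s + g*s*(g + s))
M = √215 ≈ 14.663
(M + b(P, 1))² = (√215 + 1*(1 + 29² + 29*1))² = (√215 + 1*(1 + 841 + 29))² = (√215 + 1*871)² = (√215 + 871)² = (871 + √215)²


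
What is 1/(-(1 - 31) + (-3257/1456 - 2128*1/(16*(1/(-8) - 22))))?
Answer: 257712/8704055 ≈ 0.029608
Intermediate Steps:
1/(-(1 - 31) + (-3257/1456 - 2128*1/(16*(1/(-8) - 22)))) = 1/(-1*(-30) + (-3257*1/1456 - 2128*1/(16*(-1/8 - 22)))) = 1/(30 + (-3257/1456 - 2128/(16*(-177/8)))) = 1/(30 + (-3257/1456 - 2128/(-354))) = 1/(30 + (-3257/1456 - 2128*(-1/354))) = 1/(30 + (-3257/1456 + 1064/177)) = 1/(30 + 972695/257712) = 1/(8704055/257712) = 257712/8704055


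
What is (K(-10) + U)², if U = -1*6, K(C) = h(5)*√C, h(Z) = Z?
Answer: (6 - 5*I*√10)² ≈ -214.0 - 189.74*I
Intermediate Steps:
K(C) = 5*√C
U = -6
(K(-10) + U)² = (5*√(-10) - 6)² = (5*(I*√10) - 6)² = (5*I*√10 - 6)² = (-6 + 5*I*√10)²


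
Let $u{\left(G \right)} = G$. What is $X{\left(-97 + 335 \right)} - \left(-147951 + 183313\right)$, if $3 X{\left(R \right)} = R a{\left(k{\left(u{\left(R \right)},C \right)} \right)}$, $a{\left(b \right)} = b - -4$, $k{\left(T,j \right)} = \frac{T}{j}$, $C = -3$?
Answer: $- \frac{372046}{9} \approx -41338.0$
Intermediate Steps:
$a{\left(b \right)} = 4 + b$ ($a{\left(b \right)} = b + 4 = 4 + b$)
$X{\left(R \right)} = \frac{R \left(4 - \frac{R}{3}\right)}{3}$ ($X{\left(R \right)} = \frac{R \left(4 + \frac{R}{-3}\right)}{3} = \frac{R \left(4 + R \left(- \frac{1}{3}\right)\right)}{3} = \frac{R \left(4 - \frac{R}{3}\right)}{3}$)
$X{\left(-97 + 335 \right)} - \left(-147951 + 183313\right) = \frac{\left(-97 + 335\right) \left(12 - \left(-97 + 335\right)\right)}{9} - \left(-147951 + 183313\right) = \frac{1}{9} \cdot 238 \left(12 - 238\right) - 35362 = \frac{1}{9} \cdot 238 \left(-226\right) - 35362 = - \frac{53788}{9} - 35362 = - \frac{372046}{9}$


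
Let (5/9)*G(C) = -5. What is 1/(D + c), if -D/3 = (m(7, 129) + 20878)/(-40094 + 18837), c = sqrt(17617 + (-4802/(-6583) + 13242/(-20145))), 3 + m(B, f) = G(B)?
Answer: -2028309872398230/12128182366804714753 + 15581381*sqrt(34424962547459687885)/12128182366804714753 ≈ 0.0073706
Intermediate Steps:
G(C) = -9 (G(C) = (9/5)*(-5) = -9)
m(B, f) = -12 (m(B, f) = -3 - 9 = -12)
c = sqrt(34424962547459687885)/44204845 (c = sqrt(17617 + (-4802*(-1/6583) + 13242*(-1/20145))) = sqrt(17617 + (4802/6583 - 4414/6715)) = sqrt(17617 + 3188068/44204845) = sqrt(778759942433/44204845) = sqrt(34424962547459687885)/44204845 ≈ 132.73)
D = 62598/21257 (D = -3*(-12 + 20878)/(-40094 + 18837) = -62598/(-21257) = -62598*(-1)/21257 = -3*(-20866/21257) = 62598/21257 ≈ 2.9448)
1/(D + c) = 1/(62598/21257 + sqrt(34424962547459687885)/44204845)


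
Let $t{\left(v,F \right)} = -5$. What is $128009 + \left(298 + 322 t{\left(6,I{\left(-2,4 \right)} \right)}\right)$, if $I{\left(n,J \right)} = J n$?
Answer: $126697$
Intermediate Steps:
$128009 + \left(298 + 322 t{\left(6,I{\left(-2,4 \right)} \right)}\right) = 128009 + \left(298 + 322 \left(-5\right)\right) = 128009 + \left(298 - 1610\right) = 128009 - 1312 = 126697$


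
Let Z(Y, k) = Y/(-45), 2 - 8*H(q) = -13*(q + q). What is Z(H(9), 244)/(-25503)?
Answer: 59/2295270 ≈ 2.5705e-5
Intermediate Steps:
H(q) = 1/4 + 13*q/4 (H(q) = 1/4 - (-13)*(q + q)/8 = 1/4 - (-13)*2*q/8 = 1/4 - (-13)*q/4 = 1/4 + 13*q/4)
Z(Y, k) = -Y/45 (Z(Y, k) = Y*(-1/45) = -Y/45)
Z(H(9), 244)/(-25503) = -(1/4 + (13/4)*9)/45/(-25503) = -(1/4 + 117/4)/45*(-1/25503) = -1/45*59/2*(-1/25503) = -59/90*(-1/25503) = 59/2295270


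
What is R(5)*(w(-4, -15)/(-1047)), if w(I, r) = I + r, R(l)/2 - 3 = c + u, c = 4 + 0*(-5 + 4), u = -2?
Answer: 190/1047 ≈ 0.18147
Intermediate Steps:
c = 4 (c = 4 + 0*(-1) = 4 + 0 = 4)
R(l) = 10 (R(l) = 6 + 2*(4 - 2) = 6 + 2*2 = 6 + 4 = 10)
R(5)*(w(-4, -15)/(-1047)) = 10*((-4 - 15)/(-1047)) = 10*(-19*(-1/1047)) = 10*(19/1047) = 190/1047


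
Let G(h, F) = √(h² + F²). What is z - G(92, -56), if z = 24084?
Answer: 24084 - 20*√29 ≈ 23976.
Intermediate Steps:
G(h, F) = √(F² + h²)
z - G(92, -56) = 24084 - √((-56)² + 92²) = 24084 - √(3136 + 8464) = 24084 - √11600 = 24084 - 20*√29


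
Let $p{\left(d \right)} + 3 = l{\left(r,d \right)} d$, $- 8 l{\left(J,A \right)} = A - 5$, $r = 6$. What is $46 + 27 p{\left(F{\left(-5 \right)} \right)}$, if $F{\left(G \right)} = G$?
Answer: $- \frac{815}{4} \approx -203.75$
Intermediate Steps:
$l{\left(J,A \right)} = \frac{5}{8} - \frac{A}{8}$ ($l{\left(J,A \right)} = - \frac{A - 5}{8} = - \frac{-5 + A}{8} = \frac{5}{8} - \frac{A}{8}$)
$p{\left(d \right)} = -3 + d \left(\frac{5}{8} - \frac{d}{8}\right)$ ($p{\left(d \right)} = -3 + \left(\frac{5}{8} - \frac{d}{8}\right) d = -3 + d \left(\frac{5}{8} - \frac{d}{8}\right)$)
$46 + 27 p{\left(F{\left(-5 \right)} \right)} = 46 + 27 \left(-3 - - \frac{5 \left(-5 - 5\right)}{8}\right) = 46 + 27 \left(-3 - \left(- \frac{5}{8}\right) \left(-10\right)\right) = 46 + 27 \left(-3 - \frac{25}{4}\right) = 46 + 27 \left(- \frac{37}{4}\right) = 46 - \frac{999}{4} = - \frac{815}{4}$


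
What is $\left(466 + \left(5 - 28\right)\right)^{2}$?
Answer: $196249$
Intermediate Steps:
$\left(466 + \left(5 - 28\right)\right)^{2} = \left(466 - 23\right)^{2} = 443^{2} = 196249$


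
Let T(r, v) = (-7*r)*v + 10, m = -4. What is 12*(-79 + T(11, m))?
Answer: 2868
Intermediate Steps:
T(r, v) = 10 - 7*r*v (T(r, v) = -7*r*v + 10 = 10 - 7*r*v)
12*(-79 + T(11, m)) = 12*(-79 + (10 - 7*11*(-4))) = 12*(-79 + (10 + 308)) = 12*(-79 + 318) = 12*239 = 2868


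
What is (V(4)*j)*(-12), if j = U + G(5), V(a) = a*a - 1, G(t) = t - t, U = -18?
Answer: 3240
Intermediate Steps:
G(t) = 0
V(a) = -1 + a**2 (V(a) = a**2 - 1 = -1 + a**2)
j = -18 (j = -18 + 0 = -18)
(V(4)*j)*(-12) = ((-1 + 4**2)*(-18))*(-12) = ((-1 + 16)*(-18))*(-12) = (15*(-18))*(-12) = -270*(-12) = 3240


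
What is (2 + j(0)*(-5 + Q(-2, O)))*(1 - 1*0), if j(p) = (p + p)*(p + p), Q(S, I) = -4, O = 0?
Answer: 2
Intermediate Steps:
j(p) = 4*p**2 (j(p) = (2*p)*(2*p) = 4*p**2)
(2 + j(0)*(-5 + Q(-2, O)))*(1 - 1*0) = (2 + (4*0**2)*(-5 - 4))*(1 - 1*0) = (2 + (4*0)*(-9))*(1 + 0) = (2 + 0*(-9))*1 = (2 + 0)*1 = 2*1 = 2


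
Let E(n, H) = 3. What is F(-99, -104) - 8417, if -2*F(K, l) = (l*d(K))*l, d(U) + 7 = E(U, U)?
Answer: 13215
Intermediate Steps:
d(U) = -4 (d(U) = -7 + 3 = -4)
F(K, l) = 2*l² (F(K, l) = -l*(-4)*l/2 = -(-4*l)*l/2 = -(-2)*l² = 2*l²)
F(-99, -104) - 8417 = 2*(-104)² - 8417 = 2*10816 - 8417 = 21632 - 8417 = 13215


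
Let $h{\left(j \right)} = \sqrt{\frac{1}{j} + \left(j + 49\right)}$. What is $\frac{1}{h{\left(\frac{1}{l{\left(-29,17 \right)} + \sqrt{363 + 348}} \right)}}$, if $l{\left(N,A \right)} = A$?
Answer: $\frac{\sqrt{17 + 3 \sqrt{79}}}{\sqrt{1834 + 249 \sqrt{79}}} \approx 0.10387$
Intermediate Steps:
$h{\left(j \right)} = \sqrt{49 + j + \frac{1}{j}}$ ($h{\left(j \right)} = \sqrt{\frac{1}{j} + \left(49 + j\right)} = \sqrt{49 + j + \frac{1}{j}}$)
$\frac{1}{h{\left(\frac{1}{l{\left(-29,17 \right)} + \sqrt{363 + 348}} \right)}} = \frac{1}{\sqrt{49 + \frac{1}{17 + \sqrt{363 + 348}} + \frac{1}{\frac{1}{17 + \sqrt{363 + 348}}}}} = \frac{1}{\sqrt{49 + \frac{1}{17 + \sqrt{711}} + \frac{1}{\frac{1}{17 + \sqrt{711}}}}} = \frac{1}{\sqrt{49 + \frac{1}{17 + 3 \sqrt{79}} + \frac{1}{\frac{1}{17 + 3 \sqrt{79}}}}} = \frac{1}{\sqrt{49 + \frac{1}{17 + 3 \sqrt{79}} + \left(17 + 3 \sqrt{79}\right)}} = \frac{1}{\sqrt{66 + \frac{1}{17 + 3 \sqrt{79}} + 3 \sqrt{79}}}$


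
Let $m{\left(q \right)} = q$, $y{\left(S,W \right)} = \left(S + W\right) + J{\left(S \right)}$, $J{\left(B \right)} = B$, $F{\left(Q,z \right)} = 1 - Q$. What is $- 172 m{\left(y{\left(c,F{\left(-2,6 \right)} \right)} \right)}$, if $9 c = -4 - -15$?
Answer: $- \frac{8428}{9} \approx -936.44$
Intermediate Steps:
$c = \frac{11}{9}$ ($c = \frac{-4 - -15}{9} = \frac{-4 + 15}{9} = \frac{1}{9} \cdot 11 = \frac{11}{9} \approx 1.2222$)
$y{\left(S,W \right)} = W + 2 S$ ($y{\left(S,W \right)} = \left(S + W\right) + S = W + 2 S$)
$- 172 m{\left(y{\left(c,F{\left(-2,6 \right)} \right)} \right)} = - 172 \left(\left(1 - -2\right) + 2 \cdot \frac{11}{9}\right) = - 172 \left(\left(1 + 2\right) + \frac{22}{9}\right) = - 172 \left(3 + \frac{22}{9}\right) = \left(-172\right) \frac{49}{9} = - \frac{8428}{9}$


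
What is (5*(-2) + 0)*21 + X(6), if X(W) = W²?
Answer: -174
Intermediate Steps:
(5*(-2) + 0)*21 + X(6) = (5*(-2) + 0)*21 + 6² = (-10 + 0)*21 + 36 = -10*21 + 36 = -210 + 36 = -174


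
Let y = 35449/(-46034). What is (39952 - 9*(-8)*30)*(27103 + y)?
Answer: 26269972059968/23017 ≈ 1.1413e+9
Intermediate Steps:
y = -35449/46034 (y = 35449*(-1/46034) = -35449/46034 ≈ -0.77006)
(39952 - 9*(-8)*30)*(27103 + y) = (39952 - 9*(-8)*30)*(27103 - 35449/46034) = (39952 + 72*30)*(1247624053/46034) = (39952 + 2160)*(1247624053/46034) = 42112*(1247624053/46034) = 26269972059968/23017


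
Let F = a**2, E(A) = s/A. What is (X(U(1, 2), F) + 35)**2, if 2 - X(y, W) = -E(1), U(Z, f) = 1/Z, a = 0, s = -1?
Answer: 1296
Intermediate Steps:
E(A) = -1/A
F = 0 (F = 0**2 = 0)
X(y, W) = 1 (X(y, W) = 2 - (-1)*(-1/1) = 2 - (-1)*(-1*1) = 2 - (-1)*(-1) = 2 - 1*1 = 2 - 1 = 1)
(X(U(1, 2), F) + 35)**2 = (1 + 35)**2 = 36**2 = 1296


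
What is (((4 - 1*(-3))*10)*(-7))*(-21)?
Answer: 10290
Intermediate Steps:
(((4 - 1*(-3))*10)*(-7))*(-21) = (((4 + 3)*10)*(-7))*(-21) = ((7*10)*(-7))*(-21) = (70*(-7))*(-21) = -490*(-21) = 10290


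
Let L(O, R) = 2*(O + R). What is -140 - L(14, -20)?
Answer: -128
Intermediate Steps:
L(O, R) = 2*O + 2*R
-140 - L(14, -20) = -140 - (2*14 + 2*(-20)) = -140 - (28 - 40) = -140 - 1*(-12) = -140 + 12 = -128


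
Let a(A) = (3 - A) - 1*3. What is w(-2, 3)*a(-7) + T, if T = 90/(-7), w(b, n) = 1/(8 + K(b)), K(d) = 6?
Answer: -173/14 ≈ -12.357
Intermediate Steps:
w(b, n) = 1/14 (w(b, n) = 1/(8 + 6) = 1/14)
a(A) = -A (a(A) = (3 - A) - 3 = -A)
T = -90/7 (T = 90*(-1/7) = -90/7 ≈ -12.857)
w(-2, 3)*a(-7) + T = (-1*(-7))/14 - 90/7 = (1/14)*7 - 90/7 = 1/2 - 90/7 = -173/14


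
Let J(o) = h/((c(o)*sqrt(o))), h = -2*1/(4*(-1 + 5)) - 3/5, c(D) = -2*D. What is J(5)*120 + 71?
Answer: 71 + 87*sqrt(5)/50 ≈ 74.891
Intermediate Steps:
h = -29/40 (h = -2/(4*4) - 3*1/5 = -2/16 - 3/5 = -2*1/16 - 3/5 = -1/8 - 3/5 = -29/40 ≈ -0.72500)
J(o) = 29/(80*o**(3/2)) (J(o) = -29*(-1/(2*o**(3/2)))/40 = -(-29)/(80*o**(3/2)) = 29/(80*o**(3/2)))
J(5)*120 + 71 = (29/(80*5**(3/2)))*120 + 71 = (29*(sqrt(5)/25)/80)*120 + 71 = (29*sqrt(5)/2000)*120 + 71 = 87*sqrt(5)/50 + 71 = 71 + 87*sqrt(5)/50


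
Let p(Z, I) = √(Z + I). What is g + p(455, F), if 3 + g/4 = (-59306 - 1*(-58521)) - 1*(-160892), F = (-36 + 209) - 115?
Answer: 640416 + 3*√57 ≈ 6.4044e+5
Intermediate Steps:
F = 58 (F = 173 - 115 = 58)
p(Z, I) = √(I + Z)
g = 640416 (g = -12 + 4*((-59306 - 1*(-58521)) - 1*(-160892)) = -12 + 4*((-59306 + 58521) + 160892) = -12 + 4*(-785 + 160892) = -12 + 4*160107 = -12 + 640428 = 640416)
g + p(455, F) = 640416 + √(58 + 455) = 640416 + √513 = 640416 + 3*√57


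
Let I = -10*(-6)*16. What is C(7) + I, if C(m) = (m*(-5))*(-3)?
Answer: 1065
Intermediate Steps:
I = 960 (I = 60*16 = 960)
C(m) = 15*m (C(m) = -5*m*(-3) = 15*m)
C(7) + I = 15*7 + 960 = 105 + 960 = 1065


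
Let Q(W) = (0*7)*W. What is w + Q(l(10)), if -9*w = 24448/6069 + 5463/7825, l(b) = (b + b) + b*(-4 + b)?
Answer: -224460547/427409325 ≈ -0.52517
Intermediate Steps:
l(b) = 2*b + b*(-4 + b)
Q(W) = 0 (Q(W) = 0*W = 0)
w = -224460547/427409325 (w = -(24448/6069 + 5463/7825)/9 = -1/9*224460547/47489925 = -224460547/427409325 ≈ -0.52517)
w + Q(l(10)) = -224460547/427409325 + 0 = -224460547/427409325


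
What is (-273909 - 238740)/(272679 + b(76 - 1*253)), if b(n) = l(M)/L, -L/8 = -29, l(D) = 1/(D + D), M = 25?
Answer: -5946728400/3163076401 ≈ -1.8800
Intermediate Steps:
l(D) = 1/(2*D)
L = 232 (L = -8*(-29) = 232)
b(n) = 1/11600 (b(n) = ((½)/25)/232 = ((½)*(1/25))*(1/232) = (1/50)*(1/232) = 1/11600)
(-273909 - 238740)/(272679 + b(76 - 1*253)) = (-273909 - 238740)/(272679 + 1/11600) = -512649/3163076401/11600 = -512649*11600/3163076401 = -5946728400/3163076401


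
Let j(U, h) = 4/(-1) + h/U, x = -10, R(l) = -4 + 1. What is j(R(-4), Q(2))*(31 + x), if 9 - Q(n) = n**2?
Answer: -119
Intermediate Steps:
R(l) = -3
Q(n) = 9 - n**2
j(U, h) = -4 + h/U (j(U, h) = 4*(-1) + h/U = -4 + h/U)
j(R(-4), Q(2))*(31 + x) = (-4 + (9 - 1*2**2)/(-3))*(31 - 10) = (-4 + (9 - 1*4)*(-1/3))*21 = (-4 + (9 - 4)*(-1/3))*21 = (-4 + 5*(-1/3))*21 = (-4 - 5/3)*21 = -17/3*21 = -119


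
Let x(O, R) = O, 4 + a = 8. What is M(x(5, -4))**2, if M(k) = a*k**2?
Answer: 10000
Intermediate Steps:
a = 4 (a = -4 + 8 = 4)
M(k) = 4*k**2
M(x(5, -4))**2 = (4*5**2)**2 = (4*25)**2 = 100**2 = 10000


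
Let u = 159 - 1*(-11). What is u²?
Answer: 28900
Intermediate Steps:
u = 170 (u = 159 + 11 = 170)
u² = 170² = 28900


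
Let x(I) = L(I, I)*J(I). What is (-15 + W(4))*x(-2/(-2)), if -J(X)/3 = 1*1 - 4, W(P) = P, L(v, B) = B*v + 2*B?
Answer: -297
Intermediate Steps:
L(v, B) = 2*B + B*v
J(X) = 9 (J(X) = -3*(1*1 - 4) = -3*(1 - 4) = -3*(-3) = 9)
x(I) = 9*I*(2 + I) (x(I) = (I*(2 + I))*9 = 9*I*(2 + I))
(-15 + W(4))*x(-2/(-2)) = (-15 + 4)*(9*(-2/(-2))*(2 - 2/(-2))) = -99*(-2*(-½))*(2 - 2*(-½)) = -99*(2 + 1) = -99*3 = -11*27 = -297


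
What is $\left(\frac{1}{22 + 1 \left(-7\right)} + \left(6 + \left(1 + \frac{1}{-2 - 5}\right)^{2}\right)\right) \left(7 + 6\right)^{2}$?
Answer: $\frac{844831}{735} \approx 1149.4$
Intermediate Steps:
$\left(\frac{1}{22 + 1 \left(-7\right)} + \left(6 + \left(1 + \frac{1}{-2 - 5}\right)^{2}\right)\right) \left(7 + 6\right)^{2} = \left(\frac{1}{22 - 7} + \left(6 + \left(1 + \frac{1}{-7}\right)^{2}\right)\right) 13^{2} = \left(\frac{1}{15} + \left(6 + \left(1 - \frac{1}{7}\right)^{2}\right)\right) 169 = \left(\frac{1}{15} + \left(6 + \left(\frac{6}{7}\right)^{2}\right)\right) 169 = \left(\frac{1}{15} + \left(6 + \frac{36}{49}\right)\right) 169 = \left(\frac{1}{15} + \frac{330}{49}\right) 169 = \frac{4999}{735} \cdot 169 = \frac{844831}{735}$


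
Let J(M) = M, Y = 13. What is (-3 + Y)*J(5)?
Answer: 50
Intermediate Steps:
(-3 + Y)*J(5) = (-3 + 13)*5 = 10*5 = 50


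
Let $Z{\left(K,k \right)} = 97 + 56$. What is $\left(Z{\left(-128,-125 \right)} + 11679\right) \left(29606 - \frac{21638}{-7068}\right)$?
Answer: $\frac{6656353876}{19} \approx 3.5033 \cdot 10^{8}$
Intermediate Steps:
$Z{\left(K,k \right)} = 153$
$\left(Z{\left(-128,-125 \right)} + 11679\right) \left(29606 - \frac{21638}{-7068}\right) = \left(153 + 11679\right) \left(29606 - \frac{21638}{-7068}\right) = 11832 \left(29606 - - \frac{349}{114}\right) = 11832 \left(29606 + \frac{349}{114}\right) = 11832 \cdot \frac{3375433}{114} = \frac{6656353876}{19}$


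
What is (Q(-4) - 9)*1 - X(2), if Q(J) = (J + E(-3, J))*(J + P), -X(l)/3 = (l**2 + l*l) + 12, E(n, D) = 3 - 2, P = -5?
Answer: 78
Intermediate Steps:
E(n, D) = 1
X(l) = -36 - 6*l**2 (X(l) = -3*((l**2 + l*l) + 12) = -3*((l**2 + l**2) + 12) = -3*(2*l**2 + 12) = -3*(12 + 2*l**2) = -36 - 6*l**2)
Q(J) = (1 + J)*(-5 + J) (Q(J) = (J + 1)*(J - 5) = (1 + J)*(-5 + J))
(Q(-4) - 9)*1 - X(2) = ((-5 + (-4)**2 - 4*(-4)) - 9)*1 - (-36 - 6*2**2) = ((-5 + 16 + 16) - 9)*1 - (-36 - 6*4) = (27 - 9)*1 - (-36 - 24) = 18*1 - 1*(-60) = 18 + 60 = 78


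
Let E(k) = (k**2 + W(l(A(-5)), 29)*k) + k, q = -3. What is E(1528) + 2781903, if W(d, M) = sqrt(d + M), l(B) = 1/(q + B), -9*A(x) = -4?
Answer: 5118215 + 1528*sqrt(15134)/23 ≈ 5.1264e+6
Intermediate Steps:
A(x) = 4/9 (A(x) = -1/9*(-4) = 4/9)
l(B) = 1/(-3 + B)
W(d, M) = sqrt(M + d)
E(k) = k + k**2 + k*sqrt(15134)/23 (E(k) = (k**2 + sqrt(29 + 1/(-3 + 4/9))*k) + k = (k**2 + sqrt(29 + 1/(-23/9))*k) + k = (k**2 + sqrt(29 - 9/23)*k) + k = (k**2 + sqrt(658/23)*k) + k = (k**2 + (sqrt(15134)/23)*k) + k = (k**2 + k*sqrt(15134)/23) + k = k + k**2 + k*sqrt(15134)/23)
E(1528) + 2781903 = (1/23)*1528*(23 + sqrt(15134) + 23*1528) + 2781903 = (1/23)*1528*(23 + sqrt(15134) + 35144) + 2781903 = (1/23)*1528*(35167 + sqrt(15134)) + 2781903 = (2336312 + 1528*sqrt(15134)/23) + 2781903 = 5118215 + 1528*sqrt(15134)/23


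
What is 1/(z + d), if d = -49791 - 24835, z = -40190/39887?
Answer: -39887/2976647452 ≈ -1.3400e-5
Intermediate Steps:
z = -40190/39887 (z = -40190*1/39887 = -40190/39887 ≈ -1.0076)
d = -74626
1/(z + d) = 1/(-40190/39887 - 74626) = 1/(-2976647452/39887) = -39887/2976647452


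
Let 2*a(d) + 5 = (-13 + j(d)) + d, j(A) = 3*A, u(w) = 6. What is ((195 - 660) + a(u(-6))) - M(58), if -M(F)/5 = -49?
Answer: -707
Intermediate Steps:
a(d) = -9 + 2*d (a(d) = -5/2 + ((-13 + 3*d) + d)/2 = -5/2 + (-13 + 4*d)/2 = -5/2 + (-13/2 + 2*d) = -9 + 2*d)
M(F) = 245 (M(F) = -5*(-49) = 245)
((195 - 660) + a(u(-6))) - M(58) = ((195 - 660) + (-9 + 2*6)) - 1*245 = (-465 + (-9 + 12)) - 245 = (-465 + 3) - 245 = -462 - 245 = -707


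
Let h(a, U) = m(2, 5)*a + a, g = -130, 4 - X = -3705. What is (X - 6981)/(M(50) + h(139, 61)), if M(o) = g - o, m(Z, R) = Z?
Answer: -3272/237 ≈ -13.806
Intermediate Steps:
X = 3709 (X = 4 - 1*(-3705) = 4 + 3705 = 3709)
h(a, U) = 3*a (h(a, U) = 2*a + a = 3*a)
M(o) = -130 - o
(X - 6981)/(M(50) + h(139, 61)) = (3709 - 6981)/((-130 - 1*50) + 3*139) = -3272/((-130 - 50) + 417) = -3272/(-180 + 417) = -3272/237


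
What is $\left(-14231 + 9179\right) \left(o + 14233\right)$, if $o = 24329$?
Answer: $-194815224$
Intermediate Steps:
$\left(-14231 + 9179\right) \left(o + 14233\right) = \left(-14231 + 9179\right) \left(24329 + 14233\right) = \left(-5052\right) 38562 = -194815224$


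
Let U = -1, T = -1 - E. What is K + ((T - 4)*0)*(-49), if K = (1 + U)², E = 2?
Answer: 0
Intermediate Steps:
T = -3 (T = -1 - 1*2 = -1 - 2 = -3)
K = 0 (K = (1 - 1)² = 0² = 0)
K + ((T - 4)*0)*(-49) = 0 + ((-3 - 4)*0)*(-49) = 0 - 7*0*(-49) = 0 + 0*(-49) = 0 + 0 = 0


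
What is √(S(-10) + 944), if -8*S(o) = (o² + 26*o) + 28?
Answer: √3842/2 ≈ 30.992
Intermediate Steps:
S(o) = -7/2 - 13*o/4 - o²/8 (S(o) = -((o² + 26*o) + 28)/8 = -(28 + o² + 26*o)/8 = -7/2 - 13*o/4 - o²/8)
√(S(-10) + 944) = √((-7/2 - 13/4*(-10) - ⅛*(-10)²) + 944) = √((-7/2 + 65/2 - ⅛*100) + 944) = √((-7/2 + 65/2 - 25/2) + 944) = √(33/2 + 944) = √(1921/2) = √3842/2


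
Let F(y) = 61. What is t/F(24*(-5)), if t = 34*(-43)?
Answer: -1462/61 ≈ -23.967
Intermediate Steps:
t = -1462
t/F(24*(-5)) = -1462/61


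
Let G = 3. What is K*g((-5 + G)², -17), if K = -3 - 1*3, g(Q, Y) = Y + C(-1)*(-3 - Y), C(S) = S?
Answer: 186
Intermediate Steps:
g(Q, Y) = 3 + 2*Y (g(Q, Y) = Y - (-3 - Y) = Y + (3 + Y) = 3 + 2*Y)
K = -6 (K = -3 - 3 = -6)
K*g((-5 + G)², -17) = -6*(3 + 2*(-17)) = -6*(3 - 34) = -6*(-31) = 186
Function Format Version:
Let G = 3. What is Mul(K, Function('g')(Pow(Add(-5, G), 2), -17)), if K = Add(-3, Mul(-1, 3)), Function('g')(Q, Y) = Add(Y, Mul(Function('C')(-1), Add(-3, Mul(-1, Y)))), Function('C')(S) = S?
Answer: 186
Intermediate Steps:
Function('g')(Q, Y) = Add(3, Mul(2, Y)) (Function('g')(Q, Y) = Add(Y, Mul(-1, Add(-3, Mul(-1, Y)))) = Add(Y, Add(3, Y)) = Add(3, Mul(2, Y)))
K = -6 (K = Add(-3, -3) = -6)
Mul(K, Function('g')(Pow(Add(-5, G), 2), -17)) = Mul(-6, Add(3, Mul(2, -17))) = Mul(-6, Add(3, -34)) = Mul(-6, -31) = 186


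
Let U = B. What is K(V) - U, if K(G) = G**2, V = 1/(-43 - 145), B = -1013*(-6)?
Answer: -214820831/35344 ≈ -6078.0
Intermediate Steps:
B = 6078 (B = -1*(-6078) = 6078)
V = -1/188 (V = 1/(-188) = -1/188 ≈ -0.0053191)
U = 6078
K(V) - U = (-1/188)**2 - 1*6078 = 1/35344 - 6078 = -214820831/35344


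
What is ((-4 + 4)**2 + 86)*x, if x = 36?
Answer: 3096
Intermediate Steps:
((-4 + 4)**2 + 86)*x = ((-4 + 4)**2 + 86)*36 = (0**2 + 86)*36 = (0 + 86)*36 = 86*36 = 3096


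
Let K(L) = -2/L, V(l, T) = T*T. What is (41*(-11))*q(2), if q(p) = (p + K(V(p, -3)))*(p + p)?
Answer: -28864/9 ≈ -3207.1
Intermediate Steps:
V(l, T) = T**2
q(p) = 2*p*(-2/9 + p) (q(p) = (p - 2/((-3)**2))*(p + p) = (p - 2/9)*(2*p) = (-2/9 + p)*(2*p) = 2*p*(-2/9 + p))
(41*(-11))*q(2) = (41*(-11))*((2/9)*2*(-2 + 9*2)) = -902*2*(-2 + 18)/9 = -902*2*16/9 = -451*64/9 = -28864/9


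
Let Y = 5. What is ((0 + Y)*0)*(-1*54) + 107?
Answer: 107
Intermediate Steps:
((0 + Y)*0)*(-1*54) + 107 = ((0 + 5)*0)*(-1*54) + 107 = (5*0)*(-54) + 107 = 0*(-54) + 107 = 0 + 107 = 107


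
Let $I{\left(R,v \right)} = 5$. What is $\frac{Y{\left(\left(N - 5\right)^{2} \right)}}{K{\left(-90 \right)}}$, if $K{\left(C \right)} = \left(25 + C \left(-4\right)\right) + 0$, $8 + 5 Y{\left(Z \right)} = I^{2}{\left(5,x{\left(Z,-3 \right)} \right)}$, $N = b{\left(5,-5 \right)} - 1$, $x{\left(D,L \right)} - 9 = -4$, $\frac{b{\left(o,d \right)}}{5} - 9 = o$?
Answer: $\frac{17}{1925} \approx 0.0088312$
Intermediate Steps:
$b{\left(o,d \right)} = 45 + 5 o$
$x{\left(D,L \right)} = 5$ ($x{\left(D,L \right)} = 9 - 4 = 5$)
$N = 69$ ($N = \left(45 + 5 \cdot 5\right) - 1 = \left(45 + 25\right) - 1 = 70 - 1 = 69$)
$Y{\left(Z \right)} = \frac{17}{5}$ ($Y{\left(Z \right)} = - \frac{8}{5} + \frac{5^{2}}{5} = - \frac{8}{5} + \frac{1}{5} \cdot 25 = - \frac{8}{5} + 5 = \frac{17}{5}$)
$K{\left(C \right)} = 25 - 4 C$ ($K{\left(C \right)} = \left(25 - 4 C\right) + 0 = 25 - 4 C$)
$\frac{Y{\left(\left(N - 5\right)^{2} \right)}}{K{\left(-90 \right)}} = \frac{17}{5 \left(25 - -360\right)} = \frac{17}{5 \left(25 + 360\right)} = \frac{17}{5 \cdot 385} = \frac{17}{5} \cdot \frac{1}{385} = \frac{17}{1925}$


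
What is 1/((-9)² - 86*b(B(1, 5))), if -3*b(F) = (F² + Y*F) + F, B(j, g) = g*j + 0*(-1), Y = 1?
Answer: 3/3253 ≈ 0.00092223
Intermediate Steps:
B(j, g) = g*j (B(j, g) = g*j + 0 = g*j)
b(F) = -2*F/3 - F²/3 (b(F) = -((F² + 1*F) + F)/3 = -((F² + F) + F)/3 = -((F + F²) + F)/3 = -(F² + 2*F)/3 = -2*F/3 - F²/3)
1/((-9)² - 86*b(B(1, 5))) = 1/((-9)² - (-86)*5*1*(2 + 5*1)/3) = 1/(81 - (-86)*5*(2 + 5)/3) = 1/(81 - (-86)*5*7/3) = 1/(81 - 86*(-35/3)) = 1/(81 + 3010/3) = 1/(3253/3) = 3/3253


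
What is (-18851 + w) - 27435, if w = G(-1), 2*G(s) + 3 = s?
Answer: -46288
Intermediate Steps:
G(s) = -3/2 + s/2
w = -2 (w = -3/2 + (½)*(-1) = -3/2 - ½ = -2)
(-18851 + w) - 27435 = (-18851 - 2) - 27435 = -18853 - 27435 = -46288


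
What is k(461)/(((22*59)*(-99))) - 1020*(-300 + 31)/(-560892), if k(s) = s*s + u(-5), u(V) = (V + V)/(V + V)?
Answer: -6435844516/3003155991 ≈ -2.1430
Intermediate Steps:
u(V) = 1 (u(V) = (2*V)/((2*V)) = (2*V)*(1/(2*V)) = 1)
k(s) = 1 + s² (k(s) = s*s + 1 = s² + 1 = 1 + s²)
k(461)/(((22*59)*(-99))) - 1020*(-300 + 31)/(-560892) = (1 + 461²)/(((22*59)*(-99))) - 1020*(-300 + 31)/(-560892) = (1 + 212521)/((1298*(-99))) - 1020*(-269)*(-1/560892) = 212522/(-128502) + 274380*(-1/560892) = 212522*(-1/128502) - 22865/46741 = -106261/64251 - 22865/46741 = -6435844516/3003155991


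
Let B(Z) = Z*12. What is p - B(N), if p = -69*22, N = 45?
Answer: -2058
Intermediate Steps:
B(Z) = 12*Z
p = -1518
p - B(N) = -1518 - 12*45 = -1518 - 1*540 = -1518 - 540 = -2058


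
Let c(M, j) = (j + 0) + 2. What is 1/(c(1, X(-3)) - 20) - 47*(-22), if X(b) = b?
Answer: 21713/21 ≈ 1034.0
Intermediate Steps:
c(M, j) = 2 + j (c(M, j) = j + 2 = 2 + j)
1/(c(1, X(-3)) - 20) - 47*(-22) = 1/((2 - 3) - 20) - 47*(-22) = 1/(-1 - 20) + 1034 = 1/(-21) + 1034 = -1/21 + 1034 = 21713/21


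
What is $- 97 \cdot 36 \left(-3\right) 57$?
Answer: $597132$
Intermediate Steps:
$- 97 \cdot 36 \left(-3\right) 57 = \left(-97\right) \left(-108\right) 57 = 10476 \cdot 57 = 597132$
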